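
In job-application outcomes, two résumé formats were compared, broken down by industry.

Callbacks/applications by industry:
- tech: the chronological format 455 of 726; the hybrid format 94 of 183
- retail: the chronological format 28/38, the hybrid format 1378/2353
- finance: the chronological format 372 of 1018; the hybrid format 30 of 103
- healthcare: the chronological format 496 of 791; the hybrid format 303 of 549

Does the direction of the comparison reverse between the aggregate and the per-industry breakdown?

Yes

Tech: the chronological format 455/726 = 62.7%, the hybrid format 94/183 = 51.4% → the chronological format
Retail: the chronological format 28/38 = 73.7%, the hybrid format 1378/2353 = 58.6% → the chronological format
Finance: the chronological format 372/1018 = 36.5%, the hybrid format 30/103 = 29.1% → the chronological format
Healthcare: the chronological format 496/791 = 62.7%, the hybrid format 303/549 = 55.2% → the chronological format
Overall: the chronological format 1351/2573 = 52.5%, the hybrid format 1805/3188 = 56.6% → the hybrid format
The chronological format wins each industry group but the hybrid format wins overall — the comparison reverses. The chronological format's applications skew toward finance, which has a lower base rate.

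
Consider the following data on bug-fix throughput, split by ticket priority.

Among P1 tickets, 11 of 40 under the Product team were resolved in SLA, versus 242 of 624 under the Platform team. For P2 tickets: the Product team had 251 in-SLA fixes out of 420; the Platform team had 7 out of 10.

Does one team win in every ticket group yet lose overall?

P1: the Product team 11/40 = 27.5%, the Platform team 242/624 = 38.8% → the Platform team
P2: the Product team 251/420 = 59.8%, the Platform team 7/10 = 70.0% → the Platform team
Overall: the Product team 262/460 = 57.0%, the Platform team 249/634 = 39.3% → the Product team
The Platform team wins each ticket group but the Product team wins overall — the comparison reverses. The Platform team's tickets skew toward P1, which has a lower base rate.

Yes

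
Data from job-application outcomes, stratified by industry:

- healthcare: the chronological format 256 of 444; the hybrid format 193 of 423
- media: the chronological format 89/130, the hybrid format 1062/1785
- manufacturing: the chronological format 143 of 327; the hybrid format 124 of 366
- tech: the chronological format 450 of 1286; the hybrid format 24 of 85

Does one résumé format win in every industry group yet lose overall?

Yes

Healthcare: the chronological format 256/444 = 57.7%, the hybrid format 193/423 = 45.6% → the chronological format
Media: the chronological format 89/130 = 68.5%, the hybrid format 1062/1785 = 59.5% → the chronological format
Manufacturing: the chronological format 143/327 = 43.7%, the hybrid format 124/366 = 33.9% → the chronological format
Tech: the chronological format 450/1286 = 35.0%, the hybrid format 24/85 = 28.2% → the chronological format
Overall: the chronological format 938/2187 = 42.9%, the hybrid format 1403/2659 = 52.8% → the hybrid format
The chronological format wins each industry group but the hybrid format wins overall — the comparison reverses. The chronological format's applications skew toward tech, which has a lower base rate.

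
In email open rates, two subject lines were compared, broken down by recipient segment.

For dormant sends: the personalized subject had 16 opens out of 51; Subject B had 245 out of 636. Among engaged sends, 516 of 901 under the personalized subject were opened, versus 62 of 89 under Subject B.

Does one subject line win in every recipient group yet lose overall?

Dormant: the personalized subject 16/51 = 31.4%, Subject B 245/636 = 38.5% → Subject B
Engaged: the personalized subject 516/901 = 57.3%, Subject B 62/89 = 69.7% → Subject B
Overall: the personalized subject 532/952 = 55.9%, Subject B 307/725 = 42.3% → the personalized subject
Subject B wins each recipient group but the personalized subject wins overall — the comparison reverses. Subject B's sends skew toward dormant, which has a lower base rate.

Yes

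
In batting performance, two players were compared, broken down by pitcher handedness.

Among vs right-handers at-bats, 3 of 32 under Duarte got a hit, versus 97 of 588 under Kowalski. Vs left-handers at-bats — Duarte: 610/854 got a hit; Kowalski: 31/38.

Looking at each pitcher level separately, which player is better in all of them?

Vs right-handers: Duarte 3/32 = 9.4%, Kowalski 97/588 = 16.5% → Kowalski
Vs left-handers: Duarte 610/854 = 71.4%, Kowalski 31/38 = 81.6% → Kowalski
Kowalski has the higher rate in both groups.

Kowalski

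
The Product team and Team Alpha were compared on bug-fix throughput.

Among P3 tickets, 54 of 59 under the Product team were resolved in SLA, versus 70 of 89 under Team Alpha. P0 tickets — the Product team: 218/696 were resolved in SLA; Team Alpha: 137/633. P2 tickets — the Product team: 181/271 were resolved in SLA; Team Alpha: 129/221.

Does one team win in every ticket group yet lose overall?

No

P3: the Product team 54/59 = 91.5%, Team Alpha 70/89 = 78.7% → the Product team
P0: the Product team 218/696 = 31.3%, Team Alpha 137/633 = 21.6% → the Product team
P2: the Product team 181/271 = 66.8%, Team Alpha 129/221 = 58.4% → the Product team
Overall: the Product team 453/1026 = 44.2%, Team Alpha 336/943 = 35.6% → the Product team
The Product team wins overall and in every ticket group — no reversal.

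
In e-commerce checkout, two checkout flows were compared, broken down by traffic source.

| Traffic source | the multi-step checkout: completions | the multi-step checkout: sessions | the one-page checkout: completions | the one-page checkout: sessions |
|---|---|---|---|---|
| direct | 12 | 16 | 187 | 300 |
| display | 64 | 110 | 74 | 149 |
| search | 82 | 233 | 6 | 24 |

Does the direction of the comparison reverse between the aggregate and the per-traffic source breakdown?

Yes

Direct: the multi-step checkout 12/16 = 75.0%, the one-page checkout 187/300 = 62.3% → the multi-step checkout
Display: the multi-step checkout 64/110 = 58.2%, the one-page checkout 74/149 = 49.7% → the multi-step checkout
Search: the multi-step checkout 82/233 = 35.2%, the one-page checkout 6/24 = 25.0% → the multi-step checkout
Overall: the multi-step checkout 158/359 = 44.0%, the one-page checkout 267/473 = 56.4% → the one-page checkout
The multi-step checkout wins each traffic group but the one-page checkout wins overall — the comparison reverses. The multi-step checkout's sessions skew toward search, which has a lower base rate.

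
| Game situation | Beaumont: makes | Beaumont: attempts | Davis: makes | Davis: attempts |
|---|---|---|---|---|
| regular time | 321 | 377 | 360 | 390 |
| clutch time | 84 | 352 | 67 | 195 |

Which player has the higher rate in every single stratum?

Regular time: Beaumont 321/377 = 85.1%, Davis 360/390 = 92.3% → Davis
Clutch time: Beaumont 84/352 = 23.9%, Davis 67/195 = 34.4% → Davis
Davis has the higher rate in both groups.

Davis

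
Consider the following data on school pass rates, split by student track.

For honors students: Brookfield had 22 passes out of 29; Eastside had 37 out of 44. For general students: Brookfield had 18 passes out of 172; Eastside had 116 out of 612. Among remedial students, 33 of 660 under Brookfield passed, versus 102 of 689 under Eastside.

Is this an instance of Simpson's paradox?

Honors: Brookfield 22/29 = 75.9%, Eastside 37/44 = 84.1% → Eastside
General: Brookfield 18/172 = 10.5%, Eastside 116/612 = 19.0% → Eastside
Remedial: Brookfield 33/660 = 5.0%, Eastside 102/689 = 14.8% → Eastside
Overall: Brookfield 73/861 = 8.5%, Eastside 255/1345 = 19.0% → Eastside
Eastside wins overall and in every student group — no reversal.

No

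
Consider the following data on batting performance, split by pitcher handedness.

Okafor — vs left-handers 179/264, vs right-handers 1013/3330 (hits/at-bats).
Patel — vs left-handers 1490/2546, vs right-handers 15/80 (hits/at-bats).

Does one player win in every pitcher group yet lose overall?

Yes

Vs left-handers: Okafor 179/264 = 67.8%, Patel 1490/2546 = 58.5% → Okafor
Vs right-handers: Okafor 1013/3330 = 30.4%, Patel 15/80 = 18.8% → Okafor
Overall: Okafor 1192/3594 = 33.2%, Patel 1505/2626 = 57.3% → Patel
Okafor wins each pitcher group but Patel wins overall — the comparison reverses. Okafor's at-bats skew toward vs right-handers, which has a lower base rate.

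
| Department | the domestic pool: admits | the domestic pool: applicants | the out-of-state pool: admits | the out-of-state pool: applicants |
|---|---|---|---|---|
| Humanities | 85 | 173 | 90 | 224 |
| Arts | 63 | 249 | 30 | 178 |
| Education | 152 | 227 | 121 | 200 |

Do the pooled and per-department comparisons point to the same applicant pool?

Humanities: the domestic pool 85/173 = 49.1%, the out-of-state pool 90/224 = 40.2% → the domestic pool
Arts: the domestic pool 63/249 = 25.3%, the out-of-state pool 30/178 = 16.9% → the domestic pool
Education: the domestic pool 152/227 = 67.0%, the out-of-state pool 121/200 = 60.5% → the domestic pool
Overall: the domestic pool 300/649 = 46.2%, the out-of-state pool 241/602 = 40.0% → the domestic pool
The domestic pool wins overall and in every department group — no reversal.

Yes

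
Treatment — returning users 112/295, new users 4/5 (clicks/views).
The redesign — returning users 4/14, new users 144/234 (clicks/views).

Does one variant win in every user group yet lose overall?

Returning users: Treatment 112/295 = 38.0%, the redesign 4/14 = 28.6% → Treatment
New users: Treatment 4/5 = 80.0%, the redesign 144/234 = 61.5% → Treatment
Overall: Treatment 116/300 = 38.7%, the redesign 148/248 = 59.7% → the redesign
Treatment wins each user group but the redesign wins overall — the comparison reverses. Treatment's views skew toward returning users, which has a lower base rate.

Yes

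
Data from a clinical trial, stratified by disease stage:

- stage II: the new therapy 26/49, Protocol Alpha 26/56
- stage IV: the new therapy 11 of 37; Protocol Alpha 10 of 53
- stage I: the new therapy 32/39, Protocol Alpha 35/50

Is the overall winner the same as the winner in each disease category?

Yes

Stage II: the new therapy 26/49 = 53.1%, Protocol Alpha 26/56 = 46.4% → the new therapy
Stage IV: the new therapy 11/37 = 29.7%, Protocol Alpha 10/53 = 18.9% → the new therapy
Stage I: the new therapy 32/39 = 82.1%, Protocol Alpha 35/50 = 70.0% → the new therapy
Overall: the new therapy 69/125 = 55.2%, Protocol Alpha 71/159 = 44.7% → the new therapy
The new therapy wins overall and in every disease group — no reversal.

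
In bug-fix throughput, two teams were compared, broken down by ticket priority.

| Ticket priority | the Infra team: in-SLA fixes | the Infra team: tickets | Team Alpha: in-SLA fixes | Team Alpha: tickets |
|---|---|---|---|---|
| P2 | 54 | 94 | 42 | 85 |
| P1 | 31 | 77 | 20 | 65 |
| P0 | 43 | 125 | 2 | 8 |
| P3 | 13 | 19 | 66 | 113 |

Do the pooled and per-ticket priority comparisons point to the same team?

No

P2: the Infra team 54/94 = 57.4%, Team Alpha 42/85 = 49.4% → the Infra team
P1: the Infra team 31/77 = 40.3%, Team Alpha 20/65 = 30.8% → the Infra team
P0: the Infra team 43/125 = 34.4%, Team Alpha 2/8 = 25.0% → the Infra team
P3: the Infra team 13/19 = 68.4%, Team Alpha 66/113 = 58.4% → the Infra team
Overall: the Infra team 141/315 = 44.8%, Team Alpha 130/271 = 48.0% → Team Alpha
The Infra team wins each ticket group but Team Alpha wins overall — the comparison reverses. The Infra team's tickets skew toward P0, which has a lower base rate.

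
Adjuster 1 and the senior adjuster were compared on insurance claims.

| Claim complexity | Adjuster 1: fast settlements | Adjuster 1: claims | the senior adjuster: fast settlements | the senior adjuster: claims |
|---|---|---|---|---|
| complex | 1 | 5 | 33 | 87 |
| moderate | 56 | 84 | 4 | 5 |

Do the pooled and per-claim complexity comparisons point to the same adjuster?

Complex: Adjuster 1 1/5 = 20.0%, the senior adjuster 33/87 = 37.9% → the senior adjuster
Moderate: Adjuster 1 56/84 = 66.7%, the senior adjuster 4/5 = 80.0% → the senior adjuster
Overall: Adjuster 1 57/89 = 64.0%, the senior adjuster 37/92 = 40.2% → Adjuster 1
The senior adjuster wins each claim group but Adjuster 1 wins overall — the comparison reverses. The senior adjuster's claims skew toward complex, which has a lower base rate.

No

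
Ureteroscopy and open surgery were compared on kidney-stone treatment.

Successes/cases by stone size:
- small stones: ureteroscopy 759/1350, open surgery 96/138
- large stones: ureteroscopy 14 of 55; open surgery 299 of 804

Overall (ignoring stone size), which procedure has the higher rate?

ureteroscopy

Small stones: ureteroscopy 759/1350 = 56.2%, open surgery 96/138 = 69.6% → open surgery
Large stones: ureteroscopy 14/55 = 25.5%, open surgery 299/804 = 37.2% → open surgery
Overall: ureteroscopy 773/1405 = 55.0%, open surgery 395/942 = 41.9% → ureteroscopy
(Open surgery wins every stone group but ureteroscopy wins overall — open surgery's cases skew toward the low-rate large stones group.)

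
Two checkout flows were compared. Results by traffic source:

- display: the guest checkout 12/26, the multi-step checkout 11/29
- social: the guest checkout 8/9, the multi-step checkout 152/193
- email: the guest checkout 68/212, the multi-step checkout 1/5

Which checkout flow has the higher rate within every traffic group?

Display: the guest checkout 12/26 = 46.2%, the multi-step checkout 11/29 = 37.9% → the guest checkout
Social: the guest checkout 8/9 = 88.9%, the multi-step checkout 152/193 = 78.8% → the guest checkout
Email: the guest checkout 68/212 = 32.1%, the multi-step checkout 1/5 = 20.0% → the guest checkout
The guest checkout has the higher rate in all 3 groups.

the guest checkout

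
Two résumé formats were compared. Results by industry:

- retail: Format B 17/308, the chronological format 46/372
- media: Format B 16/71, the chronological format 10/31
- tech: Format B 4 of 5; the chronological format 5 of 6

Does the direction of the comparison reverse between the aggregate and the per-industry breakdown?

Retail: Format B 17/308 = 5.5%, the chronological format 46/372 = 12.4% → the chronological format
Media: Format B 16/71 = 22.5%, the chronological format 10/31 = 32.3% → the chronological format
Tech: Format B 4/5 = 80.0%, the chronological format 5/6 = 83.3% → the chronological format
Overall: Format B 37/384 = 9.6%, the chronological format 61/409 = 14.9% → the chronological format
The chronological format wins overall and in every industry group — no reversal.

No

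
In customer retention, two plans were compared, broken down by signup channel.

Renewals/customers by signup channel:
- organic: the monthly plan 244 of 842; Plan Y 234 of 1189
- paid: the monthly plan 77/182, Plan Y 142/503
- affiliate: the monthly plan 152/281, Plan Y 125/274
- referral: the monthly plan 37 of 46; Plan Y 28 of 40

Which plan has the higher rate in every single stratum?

the monthly plan

Organic: the monthly plan 244/842 = 29.0%, Plan Y 234/1189 = 19.7% → the monthly plan
Paid: the monthly plan 77/182 = 42.3%, Plan Y 142/503 = 28.2% → the monthly plan
Affiliate: the monthly plan 152/281 = 54.1%, Plan Y 125/274 = 45.6% → the monthly plan
Referral: the monthly plan 37/46 = 80.4%, Plan Y 28/40 = 70.0% → the monthly plan
The monthly plan has the higher rate in all 4 groups.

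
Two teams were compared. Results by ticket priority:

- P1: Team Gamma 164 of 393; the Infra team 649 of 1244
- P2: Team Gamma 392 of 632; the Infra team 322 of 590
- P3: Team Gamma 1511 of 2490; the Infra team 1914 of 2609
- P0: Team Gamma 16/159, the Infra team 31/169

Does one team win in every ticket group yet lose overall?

No

P1: Team Gamma 164/393 = 41.7%, the Infra team 649/1244 = 52.2% → the Infra team
P2: Team Gamma 392/632 = 62.0%, the Infra team 322/590 = 54.6% → Team Gamma
P3: Team Gamma 1511/2490 = 60.7%, the Infra team 1914/2609 = 73.4% → the Infra team
P0: Team Gamma 16/159 = 10.1%, the Infra team 31/169 = 18.3% → the Infra team
Overall: Team Gamma 2083/3674 = 56.7%, the Infra team 2916/4612 = 63.2% → the Infra team
Neither sweeps: Team Gamma wins 1 of 4 groups, the Infra team wins 3. The Infra team wins overall but not every group — no Simpson reversal.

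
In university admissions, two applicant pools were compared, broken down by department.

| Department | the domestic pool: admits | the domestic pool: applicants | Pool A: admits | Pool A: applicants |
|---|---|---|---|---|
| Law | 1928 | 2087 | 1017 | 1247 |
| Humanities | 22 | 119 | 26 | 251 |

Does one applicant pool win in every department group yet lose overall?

No

Law: the domestic pool 1928/2087 = 92.4%, Pool A 1017/1247 = 81.6% → the domestic pool
Humanities: the domestic pool 22/119 = 18.5%, Pool A 26/251 = 10.4% → the domestic pool
Overall: the domestic pool 1950/2206 = 88.4%, Pool A 1043/1498 = 69.6% → the domestic pool
The domestic pool wins overall and in every department group — no reversal.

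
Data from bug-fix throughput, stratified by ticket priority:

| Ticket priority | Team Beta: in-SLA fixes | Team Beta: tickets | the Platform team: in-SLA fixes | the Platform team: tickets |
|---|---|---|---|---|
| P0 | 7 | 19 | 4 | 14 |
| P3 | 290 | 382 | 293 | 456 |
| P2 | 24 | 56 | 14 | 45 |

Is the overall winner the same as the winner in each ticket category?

Yes

P0: Team Beta 7/19 = 36.8%, the Platform team 4/14 = 28.6% → Team Beta
P3: Team Beta 290/382 = 75.9%, the Platform team 293/456 = 64.3% → Team Beta
P2: Team Beta 24/56 = 42.9%, the Platform team 14/45 = 31.1% → Team Beta
Overall: Team Beta 321/457 = 70.2%, the Platform team 311/515 = 60.4% → Team Beta
Team Beta wins overall and in every ticket group — no reversal.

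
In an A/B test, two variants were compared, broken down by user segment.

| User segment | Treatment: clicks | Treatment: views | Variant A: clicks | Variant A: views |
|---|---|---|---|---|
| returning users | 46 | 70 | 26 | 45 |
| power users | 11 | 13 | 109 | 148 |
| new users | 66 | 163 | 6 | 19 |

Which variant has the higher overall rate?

Returning users: Treatment 46/70 = 65.7%, Variant A 26/45 = 57.8% → Treatment
Power users: Treatment 11/13 = 84.6%, Variant A 109/148 = 73.6% → Treatment
New users: Treatment 66/163 = 40.5%, Variant A 6/19 = 31.6% → Treatment
Overall: Treatment 123/246 = 50.0%, Variant A 141/212 = 66.5% → Variant A
(Treatment wins every user group but Variant A wins overall — Treatment's views skew toward the low-rate new users group.)

Variant A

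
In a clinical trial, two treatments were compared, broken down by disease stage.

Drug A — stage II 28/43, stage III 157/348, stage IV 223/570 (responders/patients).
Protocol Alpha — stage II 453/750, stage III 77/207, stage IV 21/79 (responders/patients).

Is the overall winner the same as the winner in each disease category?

Stage II: Drug A 28/43 = 65.1%, Protocol Alpha 453/750 = 60.4% → Drug A
Stage III: Drug A 157/348 = 45.1%, Protocol Alpha 77/207 = 37.2% → Drug A
Stage IV: Drug A 223/570 = 39.1%, Protocol Alpha 21/79 = 26.6% → Drug A
Overall: Drug A 408/961 = 42.5%, Protocol Alpha 551/1036 = 53.2% → Protocol Alpha
Drug A wins each disease group but Protocol Alpha wins overall — the comparison reverses. Drug A's patients skew toward stage IV, which has a lower base rate.

No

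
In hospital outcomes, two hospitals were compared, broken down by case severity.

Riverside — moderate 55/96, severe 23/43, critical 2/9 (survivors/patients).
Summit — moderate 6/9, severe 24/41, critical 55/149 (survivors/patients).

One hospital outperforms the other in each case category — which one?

Summit

Moderate: Riverside 55/96 = 57.3%, Summit 6/9 = 66.7% → Summit
Severe: Riverside 23/43 = 53.5%, Summit 24/41 = 58.5% → Summit
Critical: Riverside 2/9 = 22.2%, Summit 55/149 = 36.9% → Summit
Summit has the higher rate in all 3 groups.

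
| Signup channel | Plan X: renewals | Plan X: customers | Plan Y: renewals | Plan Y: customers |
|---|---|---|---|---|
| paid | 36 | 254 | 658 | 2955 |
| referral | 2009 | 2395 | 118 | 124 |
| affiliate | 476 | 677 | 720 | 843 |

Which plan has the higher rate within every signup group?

Paid: Plan X 36/254 = 14.2%, Plan Y 658/2955 = 22.3% → Plan Y
Referral: Plan X 2009/2395 = 83.9%, Plan Y 118/124 = 95.2% → Plan Y
Affiliate: Plan X 476/677 = 70.3%, Plan Y 720/843 = 85.4% → Plan Y
Plan Y has the higher rate in all 3 groups.

Plan Y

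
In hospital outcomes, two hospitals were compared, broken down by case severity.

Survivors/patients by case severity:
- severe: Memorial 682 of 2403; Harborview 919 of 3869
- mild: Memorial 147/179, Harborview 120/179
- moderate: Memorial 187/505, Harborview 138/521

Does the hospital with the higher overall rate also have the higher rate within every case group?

Severe: Memorial 682/2403 = 28.4%, Harborview 919/3869 = 23.8% → Memorial
Mild: Memorial 147/179 = 82.1%, Harborview 120/179 = 67.0% → Memorial
Moderate: Memorial 187/505 = 37.0%, Harborview 138/521 = 26.5% → Memorial
Overall: Memorial 1016/3087 = 32.9%, Harborview 1177/4569 = 25.8% → Memorial
Memorial wins overall and in every case group — no reversal.

Yes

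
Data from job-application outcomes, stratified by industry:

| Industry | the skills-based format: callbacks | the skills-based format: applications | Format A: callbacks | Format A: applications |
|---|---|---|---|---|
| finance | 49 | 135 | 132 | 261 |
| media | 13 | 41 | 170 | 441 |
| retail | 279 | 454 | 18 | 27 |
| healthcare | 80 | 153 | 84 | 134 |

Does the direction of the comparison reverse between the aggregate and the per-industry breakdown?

Finance: the skills-based format 49/135 = 36.3%, Format A 132/261 = 50.6% → Format A
Media: the skills-based format 13/41 = 31.7%, Format A 170/441 = 38.5% → Format A
Retail: the skills-based format 279/454 = 61.5%, Format A 18/27 = 66.7% → Format A
Healthcare: the skills-based format 80/153 = 52.3%, Format A 84/134 = 62.7% → Format A
Overall: the skills-based format 421/783 = 53.8%, Format A 404/863 = 46.8% → the skills-based format
Format A wins each industry group but the skills-based format wins overall — the comparison reverses. Format A's applications skew toward media, which has a lower base rate.

Yes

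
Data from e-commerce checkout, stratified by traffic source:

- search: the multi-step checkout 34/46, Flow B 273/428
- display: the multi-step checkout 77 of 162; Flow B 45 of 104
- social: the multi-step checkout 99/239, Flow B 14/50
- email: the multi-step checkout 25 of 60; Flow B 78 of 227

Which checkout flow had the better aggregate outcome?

Flow B

Search: the multi-step checkout 34/46 = 73.9%, Flow B 273/428 = 63.8% → the multi-step checkout
Display: the multi-step checkout 77/162 = 47.5%, Flow B 45/104 = 43.3% → the multi-step checkout
Social: the multi-step checkout 99/239 = 41.4%, Flow B 14/50 = 28.0% → the multi-step checkout
Email: the multi-step checkout 25/60 = 41.7%, Flow B 78/227 = 34.4% → the multi-step checkout
Overall: the multi-step checkout 235/507 = 46.4%, Flow B 410/809 = 50.7% → Flow B
(The multi-step checkout wins every traffic group but Flow B wins overall — the multi-step checkout's sessions skew toward the low-rate social group.)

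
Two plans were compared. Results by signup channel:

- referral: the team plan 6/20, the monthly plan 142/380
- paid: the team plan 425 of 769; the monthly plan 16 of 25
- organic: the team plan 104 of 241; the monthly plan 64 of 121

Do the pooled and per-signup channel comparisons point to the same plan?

Referral: the team plan 6/20 = 30.0%, the monthly plan 142/380 = 37.4% → the monthly plan
Paid: the team plan 425/769 = 55.3%, the monthly plan 16/25 = 64.0% → the monthly plan
Organic: the team plan 104/241 = 43.2%, the monthly plan 64/121 = 52.9% → the monthly plan
Overall: the team plan 535/1030 = 51.9%, the monthly plan 222/526 = 42.2% → the team plan
The monthly plan wins each signup group but the team plan wins overall — the comparison reverses. The monthly plan's customers skew toward referral, which has a lower base rate.

No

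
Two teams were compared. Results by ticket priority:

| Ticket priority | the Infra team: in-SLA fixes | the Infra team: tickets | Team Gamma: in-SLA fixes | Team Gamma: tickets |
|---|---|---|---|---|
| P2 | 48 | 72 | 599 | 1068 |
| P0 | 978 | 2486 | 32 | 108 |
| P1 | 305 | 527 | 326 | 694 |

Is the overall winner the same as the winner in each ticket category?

P2: the Infra team 48/72 = 66.7%, Team Gamma 599/1068 = 56.1% → the Infra team
P0: the Infra team 978/2486 = 39.3%, Team Gamma 32/108 = 29.6% → the Infra team
P1: the Infra team 305/527 = 57.9%, Team Gamma 326/694 = 47.0% → the Infra team
Overall: the Infra team 1331/3085 = 43.1%, Team Gamma 957/1870 = 51.2% → Team Gamma
The Infra team wins each ticket group but Team Gamma wins overall — the comparison reverses. The Infra team's tickets skew toward P0, which has a lower base rate.

No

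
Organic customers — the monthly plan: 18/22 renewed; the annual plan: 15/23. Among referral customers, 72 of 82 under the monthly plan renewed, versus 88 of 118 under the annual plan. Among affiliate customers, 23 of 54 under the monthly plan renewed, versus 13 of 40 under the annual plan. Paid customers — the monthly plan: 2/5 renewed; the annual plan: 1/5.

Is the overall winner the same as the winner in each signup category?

Yes

Organic: the monthly plan 18/22 = 81.8%, the annual plan 15/23 = 65.2% → the monthly plan
Referral: the monthly plan 72/82 = 87.8%, the annual plan 88/118 = 74.6% → the monthly plan
Affiliate: the monthly plan 23/54 = 42.6%, the annual plan 13/40 = 32.5% → the monthly plan
Paid: the monthly plan 2/5 = 40.0%, the annual plan 1/5 = 20.0% → the monthly plan
Overall: the monthly plan 115/163 = 70.6%, the annual plan 117/186 = 62.9% → the monthly plan
The monthly plan wins overall and in every signup group — no reversal.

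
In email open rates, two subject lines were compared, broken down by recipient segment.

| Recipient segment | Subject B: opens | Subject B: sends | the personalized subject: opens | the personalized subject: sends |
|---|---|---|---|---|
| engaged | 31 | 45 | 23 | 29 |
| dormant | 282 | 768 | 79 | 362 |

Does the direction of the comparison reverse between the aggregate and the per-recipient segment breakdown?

No

Engaged: Subject B 31/45 = 68.9%, the personalized subject 23/29 = 79.3% → the personalized subject
Dormant: Subject B 282/768 = 36.7%, the personalized subject 79/362 = 21.8% → Subject B
Overall: Subject B 313/813 = 38.5%, the personalized subject 102/391 = 26.1% → Subject B
Neither sweeps: Subject B wins 1 of 2 groups, the personalized subject wins 1. Subject B wins overall but not every group — no Simpson reversal.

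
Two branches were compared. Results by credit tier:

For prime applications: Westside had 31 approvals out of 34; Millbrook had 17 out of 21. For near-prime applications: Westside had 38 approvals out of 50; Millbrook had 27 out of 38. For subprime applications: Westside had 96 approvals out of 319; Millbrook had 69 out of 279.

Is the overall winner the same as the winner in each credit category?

Yes

Prime: Westside 31/34 = 91.2%, Millbrook 17/21 = 81.0% → Westside
Near-prime: Westside 38/50 = 76.0%, Millbrook 27/38 = 71.1% → Westside
Subprime: Westside 96/319 = 30.1%, Millbrook 69/279 = 24.7% → Westside
Overall: Westside 165/403 = 40.9%, Millbrook 113/338 = 33.4% → Westside
Westside wins overall and in every credit group — no reversal.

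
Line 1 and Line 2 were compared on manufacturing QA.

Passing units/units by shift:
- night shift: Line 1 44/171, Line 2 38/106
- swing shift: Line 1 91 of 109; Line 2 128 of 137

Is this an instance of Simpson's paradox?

Night shift: Line 1 44/171 = 25.7%, Line 2 38/106 = 35.8% → Line 2
Swing shift: Line 1 91/109 = 83.5%, Line 2 128/137 = 93.4% → Line 2
Overall: Line 1 135/280 = 48.2%, Line 2 166/243 = 68.3% → Line 2
Line 2 wins overall and in every shift group — no reversal.

No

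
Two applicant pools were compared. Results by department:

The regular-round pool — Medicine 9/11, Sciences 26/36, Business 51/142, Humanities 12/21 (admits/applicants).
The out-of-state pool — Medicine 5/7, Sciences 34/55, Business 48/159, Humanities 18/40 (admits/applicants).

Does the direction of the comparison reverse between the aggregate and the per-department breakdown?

No

Medicine: the regular-round pool 9/11 = 81.8%, the out-of-state pool 5/7 = 71.4% → the regular-round pool
Sciences: the regular-round pool 26/36 = 72.2%, the out-of-state pool 34/55 = 61.8% → the regular-round pool
Business: the regular-round pool 51/142 = 35.9%, the out-of-state pool 48/159 = 30.2% → the regular-round pool
Humanities: the regular-round pool 12/21 = 57.1%, the out-of-state pool 18/40 = 45.0% → the regular-round pool
Overall: the regular-round pool 98/210 = 46.7%, the out-of-state pool 105/261 = 40.2% → the regular-round pool
The regular-round pool wins overall and in every department group — no reversal.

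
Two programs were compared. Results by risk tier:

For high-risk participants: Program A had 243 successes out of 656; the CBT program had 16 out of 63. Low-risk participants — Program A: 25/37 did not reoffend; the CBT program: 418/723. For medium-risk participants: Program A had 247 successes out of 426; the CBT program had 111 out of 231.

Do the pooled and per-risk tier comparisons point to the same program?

No

High-risk: Program A 243/656 = 37.0%, the CBT program 16/63 = 25.4% → Program A
Low-risk: Program A 25/37 = 67.6%, the CBT program 418/723 = 57.8% → Program A
Medium-risk: Program A 247/426 = 58.0%, the CBT program 111/231 = 48.1% → Program A
Overall: Program A 515/1119 = 46.0%, the CBT program 545/1017 = 53.6% → the CBT program
Program A wins each risk group but the CBT program wins overall — the comparison reverses. Program A's participants skew toward high-risk, which has a lower base rate.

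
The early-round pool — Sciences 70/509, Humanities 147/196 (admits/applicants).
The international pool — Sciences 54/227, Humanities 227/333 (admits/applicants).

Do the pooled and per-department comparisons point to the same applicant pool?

Sciences: the early-round pool 70/509 = 13.8%, the international pool 54/227 = 23.8% → the international pool
Humanities: the early-round pool 147/196 = 75.0%, the international pool 227/333 = 68.2% → the early-round pool
Overall: the early-round pool 217/705 = 30.8%, the international pool 281/560 = 50.2% → the international pool
Neither sweeps: the early-round pool wins 1 of 2 groups, the international pool wins 1. The international pool wins overall but not every group — no Simpson reversal.

No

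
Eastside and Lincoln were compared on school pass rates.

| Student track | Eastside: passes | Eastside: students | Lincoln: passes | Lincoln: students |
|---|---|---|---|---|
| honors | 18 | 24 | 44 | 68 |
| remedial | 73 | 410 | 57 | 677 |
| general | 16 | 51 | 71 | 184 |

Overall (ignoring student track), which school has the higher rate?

Honors: Eastside 18/24 = 75.0%, Lincoln 44/68 = 64.7% → Eastside
Remedial: Eastside 73/410 = 17.8%, Lincoln 57/677 = 8.4% → Eastside
General: Eastside 16/51 = 31.4%, Lincoln 71/184 = 38.6% → Lincoln
Overall: Eastside 107/485 = 22.1%, Lincoln 172/929 = 18.5% → Eastside
(Neither sweeps every student group, but Eastside has the higher pooled rate.)

Eastside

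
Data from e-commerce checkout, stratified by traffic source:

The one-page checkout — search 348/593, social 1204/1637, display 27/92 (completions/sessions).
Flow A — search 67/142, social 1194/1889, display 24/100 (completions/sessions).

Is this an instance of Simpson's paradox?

Search: the one-page checkout 348/593 = 58.7%, Flow A 67/142 = 47.2% → the one-page checkout
Social: the one-page checkout 1204/1637 = 73.5%, Flow A 1194/1889 = 63.2% → the one-page checkout
Display: the one-page checkout 27/92 = 29.3%, Flow A 24/100 = 24.0% → the one-page checkout
Overall: the one-page checkout 1579/2322 = 68.0%, Flow A 1285/2131 = 60.3% → the one-page checkout
The one-page checkout wins overall and in every traffic group — no reversal.

No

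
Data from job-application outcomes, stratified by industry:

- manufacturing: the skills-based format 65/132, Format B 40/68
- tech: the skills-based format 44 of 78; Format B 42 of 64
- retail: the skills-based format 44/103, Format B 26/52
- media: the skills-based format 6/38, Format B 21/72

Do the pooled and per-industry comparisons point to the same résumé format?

Manufacturing: the skills-based format 65/132 = 49.2%, Format B 40/68 = 58.8% → Format B
Tech: the skills-based format 44/78 = 56.4%, Format B 42/64 = 65.6% → Format B
Retail: the skills-based format 44/103 = 42.7%, Format B 26/52 = 50.0% → Format B
Media: the skills-based format 6/38 = 15.8%, Format B 21/72 = 29.2% → Format B
Overall: the skills-based format 159/351 = 45.3%, Format B 129/256 = 50.4% → Format B
Format B wins overall and in every industry group — no reversal.

Yes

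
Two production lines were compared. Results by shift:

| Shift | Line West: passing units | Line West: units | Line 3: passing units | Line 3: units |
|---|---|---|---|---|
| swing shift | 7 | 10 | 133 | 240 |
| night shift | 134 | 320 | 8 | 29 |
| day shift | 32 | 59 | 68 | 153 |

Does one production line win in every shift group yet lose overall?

Swing shift: Line West 7/10 = 70.0%, Line 3 133/240 = 55.4% → Line West
Night shift: Line West 134/320 = 41.9%, Line 3 8/29 = 27.6% → Line West
Day shift: Line West 32/59 = 54.2%, Line 3 68/153 = 44.4% → Line West
Overall: Line West 173/389 = 44.5%, Line 3 209/422 = 49.5% → Line 3
Line West wins each shift group but Line 3 wins overall — the comparison reverses. Line West's units skew toward night shift, which has a lower base rate.

Yes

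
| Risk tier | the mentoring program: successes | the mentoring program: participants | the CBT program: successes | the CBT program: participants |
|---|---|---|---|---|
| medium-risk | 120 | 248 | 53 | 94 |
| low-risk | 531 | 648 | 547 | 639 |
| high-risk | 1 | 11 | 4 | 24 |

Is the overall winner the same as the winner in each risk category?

Medium-risk: the mentoring program 120/248 = 48.4%, the CBT program 53/94 = 56.4% → the CBT program
Low-risk: the mentoring program 531/648 = 81.9%, the CBT program 547/639 = 85.6% → the CBT program
High-risk: the mentoring program 1/11 = 9.1%, the CBT program 4/24 = 16.7% → the CBT program
Overall: the mentoring program 652/907 = 71.9%, the CBT program 604/757 = 79.8% → the CBT program
The CBT program wins overall and in every risk group — no reversal.

Yes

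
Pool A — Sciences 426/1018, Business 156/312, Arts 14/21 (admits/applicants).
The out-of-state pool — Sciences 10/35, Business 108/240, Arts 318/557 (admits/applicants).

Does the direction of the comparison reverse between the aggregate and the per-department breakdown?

Yes

Sciences: Pool A 426/1018 = 41.8%, the out-of-state pool 10/35 = 28.6% → Pool A
Business: Pool A 156/312 = 50.0%, the out-of-state pool 108/240 = 45.0% → Pool A
Arts: Pool A 14/21 = 66.7%, the out-of-state pool 318/557 = 57.1% → Pool A
Overall: Pool A 596/1351 = 44.1%, the out-of-state pool 436/832 = 52.4% → the out-of-state pool
Pool A wins each department group but the out-of-state pool wins overall — the comparison reverses. Pool A's applicants skew toward Sciences, which has a lower base rate.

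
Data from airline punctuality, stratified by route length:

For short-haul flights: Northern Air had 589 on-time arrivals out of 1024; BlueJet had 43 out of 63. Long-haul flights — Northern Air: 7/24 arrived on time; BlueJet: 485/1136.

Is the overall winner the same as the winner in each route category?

Short-haul: Northern Air 589/1024 = 57.5%, BlueJet 43/63 = 68.3% → BlueJet
Long-haul: Northern Air 7/24 = 29.2%, BlueJet 485/1136 = 42.7% → BlueJet
Overall: Northern Air 596/1048 = 56.9%, BlueJet 528/1199 = 44.0% → Northern Air
BlueJet wins each route group but Northern Air wins overall — the comparison reverses. BlueJet's flights skew toward long-haul, which has a lower base rate.

No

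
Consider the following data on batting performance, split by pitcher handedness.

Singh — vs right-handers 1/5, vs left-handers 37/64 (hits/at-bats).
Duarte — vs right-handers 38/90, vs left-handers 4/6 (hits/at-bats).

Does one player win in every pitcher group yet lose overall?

Vs right-handers: Singh 1/5 = 20.0%, Duarte 38/90 = 42.2% → Duarte
Vs left-handers: Singh 37/64 = 57.8%, Duarte 4/6 = 66.7% → Duarte
Overall: Singh 38/69 = 55.1%, Duarte 42/96 = 43.8% → Singh
Duarte wins each pitcher group but Singh wins overall — the comparison reverses. Duarte's at-bats skew toward vs right-handers, which has a lower base rate.

Yes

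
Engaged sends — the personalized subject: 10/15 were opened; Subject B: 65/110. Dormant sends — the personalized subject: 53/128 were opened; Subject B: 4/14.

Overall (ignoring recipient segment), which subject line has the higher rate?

Engaged: the personalized subject 10/15 = 66.7%, Subject B 65/110 = 59.1% → the personalized subject
Dormant: the personalized subject 53/128 = 41.4%, Subject B 4/14 = 28.6% → the personalized subject
Overall: the personalized subject 63/143 = 44.1%, Subject B 69/124 = 55.6% → Subject B
(The personalized subject wins every recipient group but Subject B wins overall — the personalized subject's sends skew toward the low-rate dormant group.)

Subject B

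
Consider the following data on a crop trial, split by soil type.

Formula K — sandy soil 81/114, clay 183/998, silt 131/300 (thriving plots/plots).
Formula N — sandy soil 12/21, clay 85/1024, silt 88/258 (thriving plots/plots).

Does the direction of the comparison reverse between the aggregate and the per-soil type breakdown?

Sandy soil: Formula K 81/114 = 71.1%, Formula N 12/21 = 57.1% → Formula K
Clay: Formula K 183/998 = 18.3%, Formula N 85/1024 = 8.3% → Formula K
Silt: Formula K 131/300 = 43.7%, Formula N 88/258 = 34.1% → Formula K
Overall: Formula K 395/1412 = 28.0%, Formula N 185/1303 = 14.2% → Formula K
Formula K wins overall and in every soil group — no reversal.

No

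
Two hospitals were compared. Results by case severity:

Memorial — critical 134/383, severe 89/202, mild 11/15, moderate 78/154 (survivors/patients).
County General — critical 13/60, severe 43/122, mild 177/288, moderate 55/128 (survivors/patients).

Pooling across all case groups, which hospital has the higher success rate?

Critical: Memorial 134/383 = 35.0%, County General 13/60 = 21.7% → Memorial
Severe: Memorial 89/202 = 44.1%, County General 43/122 = 35.2% → Memorial
Mild: Memorial 11/15 = 73.3%, County General 177/288 = 61.5% → Memorial
Moderate: Memorial 78/154 = 50.6%, County General 55/128 = 43.0% → Memorial
Overall: Memorial 312/754 = 41.4%, County General 288/598 = 48.2% → County General
(Memorial wins every case group but County General wins overall — Memorial's patients skew toward the low-rate critical group.)

County General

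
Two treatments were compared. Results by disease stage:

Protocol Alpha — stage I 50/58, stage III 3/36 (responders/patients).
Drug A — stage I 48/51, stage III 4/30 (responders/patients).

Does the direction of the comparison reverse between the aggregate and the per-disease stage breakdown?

Stage I: Protocol Alpha 50/58 = 86.2%, Drug A 48/51 = 94.1% → Drug A
Stage III: Protocol Alpha 3/36 = 8.3%, Drug A 4/30 = 13.3% → Drug A
Overall: Protocol Alpha 53/94 = 56.4%, Drug A 52/81 = 64.2% → Drug A
Drug A wins overall and in every disease group — no reversal.

No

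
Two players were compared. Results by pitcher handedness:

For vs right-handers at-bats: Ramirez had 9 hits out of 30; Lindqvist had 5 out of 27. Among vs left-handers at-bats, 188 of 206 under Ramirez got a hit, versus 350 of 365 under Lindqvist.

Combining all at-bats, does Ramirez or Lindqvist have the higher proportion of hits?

Lindqvist

Vs right-handers: Ramirez 9/30 = 30.0%, Lindqvist 5/27 = 18.5% → Ramirez
Vs left-handers: Ramirez 188/206 = 91.3%, Lindqvist 350/365 = 95.9% → Lindqvist
Overall: Ramirez 197/236 = 83.5%, Lindqvist 355/392 = 90.6% → Lindqvist
(Neither sweeps every pitcher group, but Lindqvist has the higher pooled rate.)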